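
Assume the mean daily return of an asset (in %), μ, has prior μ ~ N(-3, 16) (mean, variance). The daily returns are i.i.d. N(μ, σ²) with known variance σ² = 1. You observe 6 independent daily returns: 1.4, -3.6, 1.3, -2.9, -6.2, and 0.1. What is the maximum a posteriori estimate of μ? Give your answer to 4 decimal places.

n = 6; x̄ = (1.4 + (-3.6) + 1.3 + (-2.9) + (-6.2) + 0.1)/6 = -9.9/6 = -1.65.
For a Normal prior and Normal likelihood with known variance, the posterior is Normal; its mode equals its mean, the precision-weighted average.
Prior precision 1/σ₀² = 1/16 = 0.0625; data precision n/σ² = 6/1 = 6.
μ̂ = (0.0625·(-3) + 6·(-1.65)) / (0.0625 + 6) = (-10.0875)/6.0625 = -807/485 ≈ -1.6639.

μ̂_MAP = -1.6639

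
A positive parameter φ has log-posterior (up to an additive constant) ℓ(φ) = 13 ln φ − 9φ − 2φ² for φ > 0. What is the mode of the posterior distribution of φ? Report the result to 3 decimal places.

φ̂_MAP = 1.000

ℓ'(φ) = 13/φ − 9 − 4φ. Setting this to zero and multiplying by φ: 4φ² + 9φ − 13 = 0.
φ = (−9 + √(9² + 4·4·13)) / (2·4) = (−9 + √289) / 8 = (−9 + 17)/8 = 1.
ℓ''(φ) = −13/φ² − 4 < 0, confirming a maximum.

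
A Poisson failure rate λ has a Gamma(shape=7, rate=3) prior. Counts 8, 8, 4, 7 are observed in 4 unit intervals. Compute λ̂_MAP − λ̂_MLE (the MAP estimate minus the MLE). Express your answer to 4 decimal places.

MAP − MLE = -2.0357

Σxᵢ = 27. Posterior is Gamma(34, 7); MAP = (34−1)/7 = 33/7 ≈ 4.71429.
MLE = x̄ = 27/4 ≈ 6.75000.
Difference = 33/7 − 27/4 = -57/28 ≈ -2.0357.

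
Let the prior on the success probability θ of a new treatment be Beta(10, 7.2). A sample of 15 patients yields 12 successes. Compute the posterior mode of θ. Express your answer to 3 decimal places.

θ̂_MAP = 0.695

Prior: Beta(10, 7.2).
Data: 12 successes in 15 trials. The binomial likelihood contributes θ^12(1−θ)^3, so the posterior is Beta(10+12, 7.2+3) = Beta(22, 10.2).
For Beta(a, b) with a, b > 1 the mode is (a−1)/(a+b−2) = 21/30.2 ≈ 0.695.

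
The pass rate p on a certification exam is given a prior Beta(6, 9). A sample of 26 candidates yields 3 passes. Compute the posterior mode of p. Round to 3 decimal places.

p̂_MAP = 0.205

Prior: Beta(6, 9).
Data: 3 successes in 26 trials. The binomial likelihood contributes p^3(1−p)^23, so the posterior is Beta(6+3, 9+23) = Beta(9, 32).
For Beta(a, b) with a, b > 1 the mode is (a−1)/(a+b−2) = 8/39 ≈ 0.205.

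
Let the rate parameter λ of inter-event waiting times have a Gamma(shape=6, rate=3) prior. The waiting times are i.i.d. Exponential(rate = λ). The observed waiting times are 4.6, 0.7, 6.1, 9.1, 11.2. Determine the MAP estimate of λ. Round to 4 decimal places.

λ̂_MAP = 0.2882

The Exponential(rate=λ) likelihood is ∝ λ^n e^(−λΣtᵢ). Here n = 5 and Σtᵢ = 4.6 + 0.7 + 6.1 + 9.1 + 11.2 = 31.7.
Posterior ∝ λ^5e^(−3λ) · λ^5e^(−31.7λ) = λ^10e^(−34.7λ), i.e. Gamma(11, 34.7).
Mode = (a−1)/b = 10/34.7 ≈ 0.2882.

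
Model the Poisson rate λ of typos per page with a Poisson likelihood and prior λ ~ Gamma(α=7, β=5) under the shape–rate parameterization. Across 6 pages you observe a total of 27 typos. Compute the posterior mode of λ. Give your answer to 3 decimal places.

Σxᵢ = 27, n = 6.
Posterior ∝ λ^6e^(−5λ) · λ^27e^(−6λ) = λ^33e^(−11λ), i.e. Gamma(shape=34, rate=11).
The mode of a Gamma(a, b) with a ≥ 1 (shape–rate) is (a−1)/b = 33/11 ≈ 3.000.

λ̂_MAP = 3.000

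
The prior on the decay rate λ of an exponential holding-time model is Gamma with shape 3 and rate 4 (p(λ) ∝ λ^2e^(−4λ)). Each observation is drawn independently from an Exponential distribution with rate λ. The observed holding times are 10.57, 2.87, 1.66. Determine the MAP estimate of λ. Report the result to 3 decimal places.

The Exponential(rate=λ) likelihood is ∝ λ^n e^(−λΣtᵢ). Here n = 3 and Σtᵢ = 10.57 + 2.87 + 1.66 = 15.10.
Posterior ∝ λ^2e^(−4λ) · λ^3e^(−15.10λ) = λ^5e^(−19.10λ), i.e. Gamma(6, 19.10).
Mode = (a−1)/b = 5/19.10 ≈ 0.262.

λ̂_MAP = 0.262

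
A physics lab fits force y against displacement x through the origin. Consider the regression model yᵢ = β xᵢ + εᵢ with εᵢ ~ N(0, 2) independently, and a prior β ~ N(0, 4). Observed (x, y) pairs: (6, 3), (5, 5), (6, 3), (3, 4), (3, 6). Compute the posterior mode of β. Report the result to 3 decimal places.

β̂_MAP = 0.788

log p(β | y) = −Σ(yᵢ − βxᵢ)²/(2·2) − β²/(2·4) + const.
Setting the derivative to zero: Σxᵢ(yᵢ − βxᵢ)/2 − β/4 = 0, so β = Σxᵢyᵢ / (Σxᵢ² + σ²/τ²).
Σxᵢyᵢ = 6·3 + 5·5 + 6·3 + 3·4 + 3·6 = 91; Σxᵢ² = 115; σ²/τ² = 0.5.
β̂_MAP = 91 / (115 + 0.5) = 91/115.5 ≈ 0.788.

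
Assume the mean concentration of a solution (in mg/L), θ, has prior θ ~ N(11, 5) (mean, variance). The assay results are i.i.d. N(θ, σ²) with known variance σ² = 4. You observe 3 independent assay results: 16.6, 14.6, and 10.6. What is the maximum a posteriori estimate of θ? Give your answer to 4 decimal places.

n = 3; x̄ = (16.6 + 14.6 + 10.6)/3 = 41.8/3 = 209/15 ≈ 13.9333.
For a Normal prior and Normal likelihood with known variance, the posterior is Normal; its mode equals its mean, the precision-weighted average.
Prior precision 1/σ₀² = 1/5 = 0.2; data precision n/σ² = 3/4 = 0.75.
θ̂ = (0.2·11 + 0.75·(209/15)) / (0.2 + 0.75) = 12.65/0.95 = 253/19 ≈ 13.3158.

θ̂_MAP = 13.3158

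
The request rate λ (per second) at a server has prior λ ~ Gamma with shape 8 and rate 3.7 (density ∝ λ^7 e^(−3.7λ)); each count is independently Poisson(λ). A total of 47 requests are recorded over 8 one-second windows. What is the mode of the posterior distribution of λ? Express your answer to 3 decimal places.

Σxᵢ = 47, n = 8.
Posterior ∝ λ^7e^(−3.7λ) · λ^47e^(−8λ) = λ^54e^(−11.7λ), i.e. Gamma(shape=55, rate=11.7).
The mode of a Gamma(a, b) with a ≥ 1 (shape–rate) is (a−1)/b = 54/11.7 ≈ 4.615.

λ̂_MAP = 4.615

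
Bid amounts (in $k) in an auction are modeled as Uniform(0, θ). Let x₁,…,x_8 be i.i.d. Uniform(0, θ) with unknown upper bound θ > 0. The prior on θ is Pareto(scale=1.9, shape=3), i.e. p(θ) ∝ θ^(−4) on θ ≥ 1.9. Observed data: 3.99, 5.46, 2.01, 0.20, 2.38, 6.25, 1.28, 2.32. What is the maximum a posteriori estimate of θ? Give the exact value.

The Uniform(0, θ) likelihood is θ^(−n) for θ ≥ max(xᵢ), zero otherwise. Here max(xᵢ) = 6.25.
Posterior ∝ θ^(−4) · θ^(−8) = θ^(−12) on θ ≥ max(1.9, 6.25) = 6.25.
This density is strictly decreasing in θ, so the posterior mode lies at the lower boundary of the support.

θ̂_MAP = 6.25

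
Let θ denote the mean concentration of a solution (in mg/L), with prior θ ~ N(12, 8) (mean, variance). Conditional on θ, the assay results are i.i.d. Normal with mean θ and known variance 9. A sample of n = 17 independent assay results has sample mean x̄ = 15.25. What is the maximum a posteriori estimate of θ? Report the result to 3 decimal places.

θ̂_MAP = 15.048

n = 17, x̄ = 15.25.
For a Normal prior and Normal likelihood with known variance, the posterior is Normal; its mode equals its mean, the precision-weighted average.
Prior precision 1/σ₀² = 1/8 = 0.125; data precision n/σ² = 17/9.
θ̂ = (0.125·12 + (17/9)·15.25) / (0.125 + 17/9) = (1091/36)/(145/72) = 2182/145 ≈ 15.048.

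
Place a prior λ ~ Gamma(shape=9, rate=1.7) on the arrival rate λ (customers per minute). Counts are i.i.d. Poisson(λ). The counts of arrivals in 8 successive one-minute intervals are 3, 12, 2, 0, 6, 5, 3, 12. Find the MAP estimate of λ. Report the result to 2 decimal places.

Σxᵢ = 3+12+2+0+6+5+3+12 = 43, with n = 8.
Posterior ∝ λ^8e^(−1.7λ) · λ^43e^(−8λ) = λ^51e^(−9.7λ), i.e. Gamma(shape=52, rate=9.7).
The mode of a Gamma(a, b) with a ≥ 1 (shape–rate) is (a−1)/b = 51/9.7 ≈ 5.26.

λ̂_MAP = 5.26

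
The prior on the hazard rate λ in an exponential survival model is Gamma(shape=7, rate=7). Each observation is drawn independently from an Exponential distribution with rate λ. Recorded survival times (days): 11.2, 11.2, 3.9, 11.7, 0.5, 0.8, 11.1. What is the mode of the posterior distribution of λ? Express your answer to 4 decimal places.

λ̂_MAP = 0.2265

The Exponential(rate=λ) likelihood is ∝ λ^n e^(−λΣtᵢ). Here n = 7 and Σtᵢ = 11.2 + 11.2 + 3.9 + 11.7 + 0.5 + 0.8 + 11.1 = 50.4.
Posterior ∝ λ^6e^(−7λ) · λ^7e^(−50.4λ) = λ^13e^(−57.4λ), i.e. Gamma(14, 57.4).
Mode = (a−1)/b = 13/57.4 ≈ 0.2265.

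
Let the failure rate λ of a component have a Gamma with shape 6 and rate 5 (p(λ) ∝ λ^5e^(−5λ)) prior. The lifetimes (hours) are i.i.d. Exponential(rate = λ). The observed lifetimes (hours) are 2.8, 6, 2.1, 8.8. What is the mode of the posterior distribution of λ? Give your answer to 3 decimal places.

The Exponential(rate=λ) likelihood is ∝ λ^n e^(−λΣtᵢ). Here n = 4 and Σtᵢ = 2.8 + 6 + 2.1 + 8.8 = 19.7.
Posterior ∝ λ^5e^(−5λ) · λ^4e^(−19.7λ) = λ^9e^(−24.7λ), i.e. Gamma(10, 24.7).
Mode = (a−1)/b = 9/24.7 ≈ 0.364.

λ̂_MAP = 0.364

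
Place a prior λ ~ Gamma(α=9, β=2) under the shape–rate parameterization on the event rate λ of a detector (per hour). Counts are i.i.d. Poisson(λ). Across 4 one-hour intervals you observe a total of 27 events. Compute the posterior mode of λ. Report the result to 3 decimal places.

Σxᵢ = 27, n = 4.
Posterior ∝ λ^8e^(−2λ) · λ^27e^(−4λ) = λ^35e^(−6λ), i.e. Gamma(shape=36, rate=6).
The mode of a Gamma(a, b) with a ≥ 1 (shape–rate) is (a−1)/b = 35/6 ≈ 5.833.

λ̂_MAP = 5.833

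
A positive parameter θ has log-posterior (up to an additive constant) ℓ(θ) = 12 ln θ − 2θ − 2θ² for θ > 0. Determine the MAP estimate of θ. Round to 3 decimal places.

θ̂_MAP = 1.500

ℓ'(θ) = 12/θ − 2 − 4θ. Setting this to zero and multiplying by θ: 4θ² + 2θ − 12 = 0.
θ = (−2 + √(2² + 4·4·12)) / (2·4) = (−2 + √196) / 8 = (−2 + 14)/8 = 3/2.
ℓ''(θ) = −12/θ² − 4 < 0, confirming a maximum.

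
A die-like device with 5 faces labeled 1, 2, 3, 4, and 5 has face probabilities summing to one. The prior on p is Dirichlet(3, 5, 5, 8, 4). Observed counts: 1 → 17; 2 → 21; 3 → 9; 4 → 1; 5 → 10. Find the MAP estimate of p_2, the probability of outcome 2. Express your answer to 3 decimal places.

The posterior is Dirichlet(αᵢ + nᵢ) = Dirichlet(20, 26, 14, 9, 14).
For a Dirichlet(a₁,…,a_K) with all aᵢ > 1, the mode has j-th component (aⱼ − 1)/(Σaᵢ − K).
Here Σaᵢ = 83 and K = 5, so p_2 = (26 − 1)/(83 − 5) = 25/78 ≈ 0.321.

MAP estimate: 0.321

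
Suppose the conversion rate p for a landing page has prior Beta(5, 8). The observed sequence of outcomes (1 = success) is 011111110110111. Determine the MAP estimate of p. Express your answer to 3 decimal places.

Prior: Beta(5, 8).
Data: 12 successes in 15 trials (from the sequence). The binomial likelihood contributes p^12(1−p)^3, so the posterior is Beta(5+12, 8+3) = Beta(17, 11).
For Beta(a, b) with a, b > 1 the mode is (a−1)/(a+b−2) = 16/26 ≈ 0.615.

p̂_MAP = 0.615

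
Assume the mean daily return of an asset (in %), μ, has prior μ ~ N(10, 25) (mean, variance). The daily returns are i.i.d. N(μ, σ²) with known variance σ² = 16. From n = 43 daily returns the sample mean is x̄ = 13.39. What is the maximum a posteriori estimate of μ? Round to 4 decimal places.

μ̂_MAP = 13.3403

n = 43, x̄ = 13.39.
For a Normal prior and Normal likelihood with known variance, the posterior is Normal; its mode equals its mean, the precision-weighted average.
Prior precision 1/σ₀² = 1/25 = 0.04; data precision n/σ² = 43/16 = 2.6875.
μ̂ = (0.04·10 + 2.6875·13.39) / (0.04 + 2.6875) = 36.385625/2.7275 = 58217/4364 ≈ 13.3403.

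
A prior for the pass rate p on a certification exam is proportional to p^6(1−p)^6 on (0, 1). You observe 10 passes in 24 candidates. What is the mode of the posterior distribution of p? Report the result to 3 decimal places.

The prior density ∝ p^6(1−p)^6 is the kernel of Beta(7, 7).
Data: 10 successes in 24 trials. The binomial likelihood contributes p^10(1−p)^14, so the posterior is Beta(7+10, 7+14) = Beta(17, 21).
For Beta(a, b) with a, b > 1 the mode is (a−1)/(a+b−2) = 16/36 ≈ 0.444.

p̂_MAP = 0.444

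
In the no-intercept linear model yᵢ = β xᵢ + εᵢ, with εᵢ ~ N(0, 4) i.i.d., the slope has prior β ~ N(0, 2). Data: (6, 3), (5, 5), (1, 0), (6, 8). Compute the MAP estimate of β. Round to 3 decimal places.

β̂_MAP = 0.910

log p(β | y) = −Σ(yᵢ − βxᵢ)²/(2·4) − β²/(2·2) + const.
Setting the derivative to zero: Σxᵢ(yᵢ − βxᵢ)/4 − β/2 = 0, so β = Σxᵢyᵢ / (Σxᵢ² + σ²/τ²).
Σxᵢyᵢ = 6·3 + 5·5 + 1·0 + 6·8 = 91; Σxᵢ² = 98; σ²/τ² = 2.
β̂_MAP = 91 / (98 + 2) = 91/100 ≈ 0.910.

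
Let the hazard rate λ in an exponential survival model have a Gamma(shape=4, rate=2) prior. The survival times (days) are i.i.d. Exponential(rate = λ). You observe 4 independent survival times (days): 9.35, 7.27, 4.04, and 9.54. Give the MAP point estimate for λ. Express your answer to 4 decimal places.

λ̂_MAP = 0.2174

The Exponential(rate=λ) likelihood is ∝ λ^n e^(−λΣtᵢ). Here n = 4 and Σtᵢ = 9.35 + 7.27 + 4.04 + 9.54 = 30.20.
Posterior ∝ λ^3e^(−2λ) · λ^4e^(−30.20λ) = λ^7e^(−32.20λ), i.e. Gamma(8, 32.20).
Mode = (a−1)/b = 7/32.20 ≈ 0.2174.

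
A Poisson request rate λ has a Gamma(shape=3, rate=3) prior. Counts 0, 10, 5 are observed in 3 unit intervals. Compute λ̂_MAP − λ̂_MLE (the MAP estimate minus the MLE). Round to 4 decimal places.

Σxᵢ = 15. Posterior is Gamma(18, 6); MAP = (18−1)/6 = 17/6 ≈ 2.83333.
MLE = x̄ = 15/3 ≈ 5.00000.
Difference = 17/6 − 15/3 = -13/6 ≈ -2.1667.

MAP − MLE = -2.1667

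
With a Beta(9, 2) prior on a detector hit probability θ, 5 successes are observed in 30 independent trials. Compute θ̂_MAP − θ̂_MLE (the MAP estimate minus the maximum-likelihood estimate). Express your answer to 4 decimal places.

MAP − MLE = 0.1667

Posterior is Beta(14, 27); MAP = (14−1)/(41−2) = 13/39 ≈ 0.33333.
MLE ignores the prior: θ̂_MLE = k/n = 5/30 ≈ 0.16667.
Difference = 13/39 − 5/30 = 1/6 ≈ 0.1667.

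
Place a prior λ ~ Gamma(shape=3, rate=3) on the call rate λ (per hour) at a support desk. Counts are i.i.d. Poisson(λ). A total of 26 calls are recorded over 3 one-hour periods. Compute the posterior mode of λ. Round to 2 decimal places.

Σxᵢ = 26, n = 3.
Posterior ∝ λ^2e^(−3λ) · λ^26e^(−3λ) = λ^28e^(−6λ), i.e. Gamma(shape=29, rate=6).
The mode of a Gamma(a, b) with a ≥ 1 (shape–rate) is (a−1)/b = 28/6 ≈ 4.67.

λ̂_MAP = 4.67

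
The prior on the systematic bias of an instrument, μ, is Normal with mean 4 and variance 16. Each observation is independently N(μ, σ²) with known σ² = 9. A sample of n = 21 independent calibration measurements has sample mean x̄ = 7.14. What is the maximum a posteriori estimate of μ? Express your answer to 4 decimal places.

μ̂_MAP = 7.0581

n = 21, x̄ = 7.14.
For a Normal prior and Normal likelihood with known variance, the posterior is Normal; its mode equals its mean, the precision-weighted average.
Prior precision 1/σ₀² = 1/16 = 0.0625; data precision n/σ² = 21/9 = 7/3.
μ̂ = (0.0625·4 + (7/3)·7.14) / (0.0625 + 7/3) = 16.91/(115/48) = 20292/2875 ≈ 7.0581.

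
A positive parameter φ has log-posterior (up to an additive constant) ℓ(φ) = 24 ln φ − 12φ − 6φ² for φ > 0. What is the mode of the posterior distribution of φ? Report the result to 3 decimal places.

ℓ'(φ) = 24/φ − 12 − 12φ. Setting this to zero and multiplying by φ: 12φ² + 12φ − 24 = 0.
φ = (−12 + √(12² + 4·12·24)) / (2·12) = (−12 + √1296) / 24 = (−12 + 36)/24 = 1.
ℓ''(φ) = −24/φ² − 12 < 0, confirming a maximum.

φ̂_MAP = 1.000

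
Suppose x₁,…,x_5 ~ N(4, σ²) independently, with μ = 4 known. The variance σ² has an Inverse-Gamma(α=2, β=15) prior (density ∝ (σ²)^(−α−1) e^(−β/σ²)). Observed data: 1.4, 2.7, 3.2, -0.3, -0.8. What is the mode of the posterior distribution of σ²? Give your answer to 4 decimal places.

Sum of squared deviations about the known mean: SS = (1.4−4)² + (2.7−4)² + (3.2−4)² + (-0.3−4)² + (-0.8−4)² = 50.62.
The Normal likelihood contributes (σ²)^(−n/2) exp(−SS/(2σ²)), so the posterior is Inverse-Gamma(α + n/2, β + SS/2) = Inverse-Gamma(4.5, 40.31).
The mode of Inverse-Gamma(a, b) is b/(a+1) = 40.31/5.5 ≈ 7.3291.

σ̂²_MAP = 7.3291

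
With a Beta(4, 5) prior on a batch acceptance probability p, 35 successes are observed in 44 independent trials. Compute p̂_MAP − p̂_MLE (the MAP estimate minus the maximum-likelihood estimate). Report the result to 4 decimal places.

MAP − MLE = -0.0504

Posterior is Beta(39, 14); MAP = (39−1)/(53−2) = 38/51 ≈ 0.74510.
MLE ignores the prior: p̂_MLE = k/n = 35/44 ≈ 0.79545.
Difference = 38/51 − 35/44 = -113/2244 ≈ -0.0504.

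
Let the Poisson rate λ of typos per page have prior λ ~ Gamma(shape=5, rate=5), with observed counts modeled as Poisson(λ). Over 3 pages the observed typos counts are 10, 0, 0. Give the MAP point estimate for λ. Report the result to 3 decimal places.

Σxᵢ = 10+0+0 = 10, with n = 3.
Posterior ∝ λ^4e^(−5λ) · λ^10e^(−3λ) = λ^14e^(−8λ), i.e. Gamma(shape=15, rate=8).
The mode of a Gamma(a, b) with a ≥ 1 (shape–rate) is (a−1)/b = 14/8 ≈ 1.750.

λ̂_MAP = 1.750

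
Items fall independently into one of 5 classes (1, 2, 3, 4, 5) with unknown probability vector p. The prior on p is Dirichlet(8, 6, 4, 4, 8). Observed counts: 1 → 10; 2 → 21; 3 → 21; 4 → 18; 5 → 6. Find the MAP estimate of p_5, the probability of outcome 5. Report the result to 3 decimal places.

MAP estimate: 0.129

The posterior is Dirichlet(αᵢ + nᵢ) = Dirichlet(18, 27, 25, 22, 14).
For a Dirichlet(a₁,…,a_K) with all aᵢ > 1, the mode has j-th component (aⱼ − 1)/(Σaᵢ − K).
Here Σaᵢ = 106 and K = 5, so p_5 = (14 − 1)/(106 − 5) = 13/101 ≈ 0.129.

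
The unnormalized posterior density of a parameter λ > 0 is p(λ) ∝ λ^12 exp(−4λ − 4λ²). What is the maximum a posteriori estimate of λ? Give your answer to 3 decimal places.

λ̂_MAP = 1.000

ℓ'(λ) = 12/λ − 4 − 8λ. Setting this to zero and multiplying by λ: 8λ² + 4λ − 12 = 0.
λ = (−4 + √(4² + 4·8·12)) / (2·8) = (−4 + √400) / 16 = (−4 + 20)/16 = 1.
ℓ''(λ) = −12/λ² − 8 < 0, confirming a maximum.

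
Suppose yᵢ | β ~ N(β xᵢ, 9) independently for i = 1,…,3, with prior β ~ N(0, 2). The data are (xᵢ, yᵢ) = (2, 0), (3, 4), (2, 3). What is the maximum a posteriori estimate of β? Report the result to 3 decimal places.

β̂_MAP = 0.837

log p(β | y) = −Σ(yᵢ − βxᵢ)²/(2·9) − β²/(2·2) + const.
Setting the derivative to zero: Σxᵢ(yᵢ − βxᵢ)/9 − β/2 = 0, so β = Σxᵢyᵢ / (Σxᵢ² + σ²/τ²).
Σxᵢyᵢ = 2·0 + 3·4 + 2·3 = 18; Σxᵢ² = 17; σ²/τ² = 4.5.
β̂_MAP = 18 / (17 + 4.5) = 18/21.5 ≈ 0.837.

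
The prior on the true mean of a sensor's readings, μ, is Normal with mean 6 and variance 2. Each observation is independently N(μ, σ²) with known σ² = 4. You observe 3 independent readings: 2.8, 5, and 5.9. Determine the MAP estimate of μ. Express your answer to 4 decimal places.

μ̂_MAP = 5.1400

n = 3; x̄ = (2.8 + 5 + 5.9)/3 = 13.7/3 = 137/30 ≈ 4.5667.
For a Normal prior and Normal likelihood with known variance, the posterior is Normal; its mode equals its mean, the precision-weighted average.
Prior precision 1/σ₀² = 1/2 = 0.5; data precision n/σ² = 3/4 = 0.75.
μ̂ = (0.5·6 + 0.75·(137/30)) / (0.5 + 0.75) = 6.425/1.25 = 5.1400.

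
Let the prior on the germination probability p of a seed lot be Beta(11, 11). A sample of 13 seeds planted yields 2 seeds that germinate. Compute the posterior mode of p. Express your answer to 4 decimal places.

p̂_MAP = 0.3636

Prior: Beta(11, 11).
Data: 2 successes in 13 trials. The binomial likelihood contributes p^2(1−p)^11, so the posterior is Beta(11+2, 11+11) = Beta(13, 22).
For Beta(a, b) with a, b > 1 the mode is (a−1)/(a+b−2) = 12/33 ≈ 0.3636.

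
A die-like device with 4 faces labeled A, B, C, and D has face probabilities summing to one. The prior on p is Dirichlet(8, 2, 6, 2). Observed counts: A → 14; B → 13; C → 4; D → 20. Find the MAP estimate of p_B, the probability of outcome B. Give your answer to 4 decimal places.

The posterior is Dirichlet(αᵢ + nᵢ) = Dirichlet(22, 15, 10, 22).
For a Dirichlet(a₁,…,a_K) with all aᵢ > 1, the mode has j-th component (aⱼ − 1)/(Σaᵢ − K).
Here Σaᵢ = 69 and K = 4, so p_B = (15 − 1)/(69 − 4) = 14/65 ≈ 0.2154.

MAP estimate of p_B = 0.2154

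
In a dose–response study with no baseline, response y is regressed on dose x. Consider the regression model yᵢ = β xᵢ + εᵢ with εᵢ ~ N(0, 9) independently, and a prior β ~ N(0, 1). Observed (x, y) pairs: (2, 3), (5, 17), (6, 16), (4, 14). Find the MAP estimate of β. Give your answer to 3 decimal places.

log p(β | y) = −Σ(yᵢ − βxᵢ)²/(2·9) − β²/(2·1) + const.
Setting the derivative to zero: Σxᵢ(yᵢ − βxᵢ)/9 − β/1 = 0, so β = Σxᵢyᵢ / (Σxᵢ² + σ²/τ²).
Σxᵢyᵢ = 2·3 + 5·17 + 6·16 + 4·14 = 243; Σxᵢ² = 81; σ²/τ² = 9.
β̂_MAP = 243 / (81 + 9) = 243/90 ≈ 2.700.

β̂_MAP = 2.700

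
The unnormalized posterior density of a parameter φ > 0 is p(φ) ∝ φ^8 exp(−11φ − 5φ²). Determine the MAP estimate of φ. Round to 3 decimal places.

ℓ'(φ) = 8/φ − 11 − 10φ. Setting this to zero and multiplying by φ: 10φ² + 11φ − 8 = 0.
φ = (−11 + √(11² + 4·10·8)) / (2·10) = (−11 + √441) / 20 = (−11 + 21)/20 = 1/2.
ℓ''(φ) = −8/φ² − 10 < 0, confirming a maximum.

φ̂_MAP = 0.500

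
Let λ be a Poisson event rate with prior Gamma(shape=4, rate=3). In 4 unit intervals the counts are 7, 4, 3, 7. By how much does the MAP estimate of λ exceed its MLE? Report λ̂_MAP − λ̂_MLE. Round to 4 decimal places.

MAP − MLE = -1.8214

Σxᵢ = 21. Posterior is Gamma(25, 7); MAP = (25−1)/7 = 24/7 ≈ 3.42857.
MLE = x̄ = 21/4 ≈ 5.25000.
Difference = 24/7 − 21/4 = -51/28 ≈ -1.8214.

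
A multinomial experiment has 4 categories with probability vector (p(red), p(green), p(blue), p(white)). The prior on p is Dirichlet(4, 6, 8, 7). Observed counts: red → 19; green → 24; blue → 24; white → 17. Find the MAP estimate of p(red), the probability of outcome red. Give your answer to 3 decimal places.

The posterior is Dirichlet(αᵢ + nᵢ) = Dirichlet(23, 30, 32, 24).
For a Dirichlet(a₁,…,a_K) with all aᵢ > 1, the mode has j-th component (aⱼ − 1)/(Σaᵢ − K).
Here Σaᵢ = 109 and K = 4, so p(red) = (23 − 1)/(109 − 4) = 22/105 ≈ 0.210.

MAP estimate of p(red) = 0.210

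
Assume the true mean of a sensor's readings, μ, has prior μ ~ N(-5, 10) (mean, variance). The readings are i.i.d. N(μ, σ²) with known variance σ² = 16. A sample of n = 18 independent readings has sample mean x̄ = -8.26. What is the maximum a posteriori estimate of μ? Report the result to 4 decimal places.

μ̂_MAP = -7.9939

n = 18, x̄ = -8.26.
For a Normal prior and Normal likelihood with known variance, the posterior is Normal; its mode equals its mean, the precision-weighted average.
Prior precision 1/σ₀² = 1/10 = 0.1; data precision n/σ² = 18/16 = 1.125.
μ̂ = (0.1·(-5) + 1.125·(-8.26)) / (0.1 + 1.125) = (-9.7925)/1.225 = -3917/490 ≈ -7.9939.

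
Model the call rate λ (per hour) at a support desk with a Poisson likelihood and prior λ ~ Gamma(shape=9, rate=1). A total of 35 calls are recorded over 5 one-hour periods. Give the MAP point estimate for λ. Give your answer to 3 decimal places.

Σxᵢ = 35, n = 5.
Posterior ∝ λ^8e^(−1λ) · λ^35e^(−5λ) = λ^43e^(−6λ), i.e. Gamma(shape=44, rate=6).
The mode of a Gamma(a, b) with a ≥ 1 (shape–rate) is (a−1)/b = 43/6 ≈ 7.167.

λ̂_MAP = 7.167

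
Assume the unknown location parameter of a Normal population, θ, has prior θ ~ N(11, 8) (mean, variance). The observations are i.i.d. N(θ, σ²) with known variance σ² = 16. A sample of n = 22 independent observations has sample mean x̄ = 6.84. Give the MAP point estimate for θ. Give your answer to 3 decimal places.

n = 22, x̄ = 6.84.
For a Normal prior and Normal likelihood with known variance, the posterior is Normal; its mode equals its mean, the precision-weighted average.
Prior precision 1/σ₀² = 1/8 = 0.125; data precision n/σ² = 22/16 = 1.375.
θ̂ = (0.125·11 + 1.375·6.84) / (0.125 + 1.375) = 10.78/1.5 = 539/75 ≈ 7.187.

θ̂_MAP = 7.187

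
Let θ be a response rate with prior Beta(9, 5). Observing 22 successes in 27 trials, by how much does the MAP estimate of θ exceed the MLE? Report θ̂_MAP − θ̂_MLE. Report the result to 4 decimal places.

MAP − MLE = -0.0456

Posterior is Beta(31, 10); MAP = (31−1)/(41−2) = 30/39 ≈ 0.76923.
MLE ignores the prior: θ̂_MLE = k/n = 22/27 ≈ 0.81481.
Difference = 30/39 − 22/27 = -16/351 ≈ -0.0456.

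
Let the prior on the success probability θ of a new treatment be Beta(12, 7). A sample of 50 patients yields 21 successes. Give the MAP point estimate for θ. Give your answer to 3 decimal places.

θ̂_MAP = 0.478

Prior: Beta(12, 7).
Data: 21 successes in 50 trials. The binomial likelihood contributes θ^21(1−θ)^29, so the posterior is Beta(12+21, 7+29) = Beta(33, 36).
For Beta(a, b) with a, b > 1 the mode is (a−1)/(a+b−2) = 32/67 ≈ 0.478.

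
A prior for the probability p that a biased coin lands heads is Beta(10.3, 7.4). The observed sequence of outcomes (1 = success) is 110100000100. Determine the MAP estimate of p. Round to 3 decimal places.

Prior: Beta(10.3, 7.4).
Data: 4 successes in 12 trials (from the sequence). The binomial likelihood contributes p^4(1−p)^8, so the posterior is Beta(10.3+4, 7.4+8) = Beta(14.3, 15.4).
For Beta(a, b) with a, b > 1 the mode is (a−1)/(a+b−2) = 13.3/27.7 ≈ 0.480.

p̂_MAP = 0.480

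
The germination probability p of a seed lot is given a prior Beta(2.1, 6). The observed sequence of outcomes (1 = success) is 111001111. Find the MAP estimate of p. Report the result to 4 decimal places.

Prior: Beta(2.1, 6).
Data: 7 successes in 9 trials (from the sequence). The binomial likelihood contributes p^7(1−p)^2, so the posterior is Beta(2.1+7, 6+2) = Beta(9.1, 8).
For Beta(a, b) with a, b > 1 the mode is (a−1)/(a+b−2) = 8.1/15.1 ≈ 0.5364.

p̂_MAP = 0.5364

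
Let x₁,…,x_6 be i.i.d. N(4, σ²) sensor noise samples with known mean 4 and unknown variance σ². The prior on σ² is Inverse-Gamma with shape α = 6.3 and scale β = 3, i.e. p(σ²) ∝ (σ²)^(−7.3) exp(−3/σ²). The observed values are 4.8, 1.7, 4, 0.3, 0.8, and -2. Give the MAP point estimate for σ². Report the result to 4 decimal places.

σ̂²_MAP = 3.4883

Sum of squared deviations about the known mean: SS = (4.8−4)² + (1.7−4)² + (4−4)² + (0.3−4)² + (0.8−4)² + (-2−4)² = 65.86.
The Normal likelihood contributes (σ²)^(−n/2) exp(−SS/(2σ²)), so the posterior is Inverse-Gamma(α + n/2, β + SS/2) = Inverse-Gamma(9.3, 35.93).
The mode of Inverse-Gamma(a, b) is b/(a+1) = 35.93/10.3 ≈ 3.4883.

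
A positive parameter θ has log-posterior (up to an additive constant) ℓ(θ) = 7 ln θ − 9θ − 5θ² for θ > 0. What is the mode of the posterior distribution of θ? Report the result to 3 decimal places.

ℓ'(θ) = 7/θ − 9 − 10θ. Setting this to zero and multiplying by θ: 10θ² + 9θ − 7 = 0.
θ = (−9 + √(9² + 4·10·7)) / (2·10) = (−9 + √361) / 20 = (−9 + 19)/20 = 1/2.
ℓ''(θ) = −7/θ² − 10 < 0, confirming a maximum.

θ̂_MAP = 0.500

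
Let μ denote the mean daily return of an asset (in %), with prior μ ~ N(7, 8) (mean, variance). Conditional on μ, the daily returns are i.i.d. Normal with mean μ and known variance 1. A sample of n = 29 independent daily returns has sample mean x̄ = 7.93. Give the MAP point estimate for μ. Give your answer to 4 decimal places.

μ̂_MAP = 7.9260

n = 29, x̄ = 7.93.
For a Normal prior and Normal likelihood with known variance, the posterior is Normal; its mode equals its mean, the precision-weighted average.
Prior precision 1/σ₀² = 1/8 = 0.125; data precision n/σ² = 29/1 = 29.
μ̂ = (0.125·7 + 29·7.93) / (0.125 + 29) = 230.845/29.125 = 46169/5825 ≈ 7.9260.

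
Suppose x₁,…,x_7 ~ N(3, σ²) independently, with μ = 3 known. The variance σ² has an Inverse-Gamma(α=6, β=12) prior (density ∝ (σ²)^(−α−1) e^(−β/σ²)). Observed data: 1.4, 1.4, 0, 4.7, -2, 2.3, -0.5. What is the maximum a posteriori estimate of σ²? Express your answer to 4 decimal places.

σ̂²_MAP = 3.7500

Sum of squared deviations about the known mean: SS = (1.4−3)² + (1.4−3)² + (0−3)² + (4.7−3)² + (-2−3)² + (2.3−3)² + (-0.5−3)² = 54.75.
The Normal likelihood contributes (σ²)^(−n/2) exp(−SS/(2σ²)), so the posterior is Inverse-Gamma(α + n/2, β + SS/2) = Inverse-Gamma(9.5, 39.375).
The mode of Inverse-Gamma(a, b) is b/(a+1) = 39.375/10.5 ≈ 3.7500.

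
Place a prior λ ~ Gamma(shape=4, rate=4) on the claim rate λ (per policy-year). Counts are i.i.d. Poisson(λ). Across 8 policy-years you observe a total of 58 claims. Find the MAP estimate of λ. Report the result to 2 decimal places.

Σxᵢ = 58, n = 8.
Posterior ∝ λ^3e^(−4λ) · λ^58e^(−8λ) = λ^61e^(−12λ), i.e. Gamma(shape=62, rate=12).
The mode of a Gamma(a, b) with a ≥ 1 (shape–rate) is (a−1)/b = 61/12 ≈ 5.08.

λ̂_MAP = 5.08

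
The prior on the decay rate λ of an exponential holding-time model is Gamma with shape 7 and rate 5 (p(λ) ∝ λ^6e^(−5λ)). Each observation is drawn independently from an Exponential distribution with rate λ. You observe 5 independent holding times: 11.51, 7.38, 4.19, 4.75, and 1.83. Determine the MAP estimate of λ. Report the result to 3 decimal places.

λ̂_MAP = 0.317

The Exponential(rate=λ) likelihood is ∝ λ^n e^(−λΣtᵢ). Here n = 5 and Σtᵢ = 11.51 + 7.38 + 4.19 + 4.75 + 1.83 = 29.66.
Posterior ∝ λ^6e^(−5λ) · λ^5e^(−29.66λ) = λ^11e^(−34.66λ), i.e. Gamma(12, 34.66).
Mode = (a−1)/b = 11/34.66 ≈ 0.317.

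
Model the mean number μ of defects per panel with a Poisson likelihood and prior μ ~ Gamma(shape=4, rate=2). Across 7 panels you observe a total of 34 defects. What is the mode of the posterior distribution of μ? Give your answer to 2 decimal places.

μ̂_MAP = 4.11

Σxᵢ = 34, n = 7.
Posterior ∝ μ^3e^(−2μ) · μ^34e^(−7μ) = μ^37e^(−9μ), i.e. Gamma(shape=38, rate=9).
The mode of a Gamma(a, b) with a ≥ 1 (shape–rate) is (a−1)/b = 37/9 ≈ 4.11.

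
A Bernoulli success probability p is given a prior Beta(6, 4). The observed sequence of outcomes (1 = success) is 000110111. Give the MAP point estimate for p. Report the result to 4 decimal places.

p̂_MAP = 0.5882

Prior: Beta(6, 4).
Data: 5 successes in 9 trials (from the sequence). The binomial likelihood contributes p^5(1−p)^4, so the posterior is Beta(6+5, 4+4) = Beta(11, 8).
For Beta(a, b) with a, b > 1 the mode is (a−1)/(a+b−2) = 10/17 ≈ 0.5882.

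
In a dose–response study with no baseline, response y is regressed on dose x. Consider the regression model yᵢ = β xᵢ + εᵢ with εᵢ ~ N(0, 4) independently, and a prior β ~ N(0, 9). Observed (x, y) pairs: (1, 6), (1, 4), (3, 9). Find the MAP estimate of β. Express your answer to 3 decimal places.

β̂_MAP = 3.233

log p(β | y) = −Σ(yᵢ − βxᵢ)²/(2·4) − β²/(2·9) + const.
Setting the derivative to zero: Σxᵢ(yᵢ − βxᵢ)/4 − β/9 = 0, so β = Σxᵢyᵢ / (Σxᵢ² + σ²/τ²).
Σxᵢyᵢ = 1·6 + 1·4 + 3·9 = 37; Σxᵢ² = 11; σ²/τ² = 4/9.
β̂_MAP = 37 / (11 + 4/9) = 37/(103/9) = 333/103 ≈ 3.233.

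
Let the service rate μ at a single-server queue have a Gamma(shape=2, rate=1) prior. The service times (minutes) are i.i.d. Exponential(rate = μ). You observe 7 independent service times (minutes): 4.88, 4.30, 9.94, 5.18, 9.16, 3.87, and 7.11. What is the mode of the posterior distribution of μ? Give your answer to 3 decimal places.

μ̂_MAP = 0.176

The Exponential(rate=μ) likelihood is ∝ μ^n e^(−μΣtᵢ). Here n = 7 and Σtᵢ = 4.88 + 4.30 + 9.94 + 5.18 + 9.16 + 3.87 + 7.11 = 44.44.
Posterior ∝ μe^(−1μ) · μ^7e^(−44.44μ) = μ^8e^(−45.44μ), i.e. Gamma(9, 45.44).
Mode = (a−1)/b = 8/45.44 ≈ 0.176.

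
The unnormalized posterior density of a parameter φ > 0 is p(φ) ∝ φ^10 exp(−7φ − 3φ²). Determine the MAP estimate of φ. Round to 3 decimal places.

φ̂_MAP = 0.833

ℓ'(φ) = 10/φ − 7 − 6φ. Setting this to zero and multiplying by φ: 6φ² + 7φ − 10 = 0.
φ = (−7 + √(7² + 4·6·10)) / (2·6) = (−7 + √289) / 12 = (−7 + 17)/12 = 5/6.
ℓ''(φ) = −10/φ² − 6 < 0, confirming a maximum.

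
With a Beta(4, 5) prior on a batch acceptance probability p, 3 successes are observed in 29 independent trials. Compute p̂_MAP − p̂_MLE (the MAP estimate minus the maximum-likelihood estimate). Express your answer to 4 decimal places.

MAP − MLE = 0.0632

Posterior is Beta(7, 31); MAP = (7−1)/(38−2) = 6/36 ≈ 0.16667.
MLE ignores the prior: p̂_MLE = k/n = 3/29 ≈ 0.10345.
Difference = 6/36 − 3/29 = 11/174 ≈ 0.0632.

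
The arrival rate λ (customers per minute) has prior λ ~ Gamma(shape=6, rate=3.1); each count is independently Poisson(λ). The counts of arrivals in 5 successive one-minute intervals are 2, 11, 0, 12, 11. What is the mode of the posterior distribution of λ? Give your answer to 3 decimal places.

λ̂_MAP = 5.062

Σxᵢ = 2+11+0+12+11 = 36, with n = 5.
Posterior ∝ λ^5e^(−3.1λ) · λ^36e^(−5λ) = λ^41e^(−8.1λ), i.e. Gamma(shape=42, rate=8.1).
The mode of a Gamma(a, b) with a ≥ 1 (shape–rate) is (a−1)/b = 41/8.1 ≈ 5.062.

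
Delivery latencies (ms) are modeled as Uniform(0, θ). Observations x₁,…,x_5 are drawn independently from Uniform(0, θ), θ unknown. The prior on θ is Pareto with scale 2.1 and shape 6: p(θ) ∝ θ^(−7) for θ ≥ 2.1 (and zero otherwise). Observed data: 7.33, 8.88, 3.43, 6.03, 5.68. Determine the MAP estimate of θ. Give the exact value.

The Uniform(0, θ) likelihood is θ^(−n) for θ ≥ max(xᵢ), zero otherwise. Here max(xᵢ) = 8.88.
Posterior ∝ θ^(−7) · θ^(−5) = θ^(−12) on θ ≥ max(2.1, 8.88) = 8.88.
This density is strictly decreasing in θ, so the posterior mode lies at the lower boundary of the support.

θ̂_MAP = 8.88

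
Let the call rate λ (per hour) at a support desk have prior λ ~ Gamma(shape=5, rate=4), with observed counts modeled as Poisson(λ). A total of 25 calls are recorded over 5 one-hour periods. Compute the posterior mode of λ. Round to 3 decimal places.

Σxᵢ = 25, n = 5.
Posterior ∝ λ^4e^(−4λ) · λ^25e^(−5λ) = λ^29e^(−9λ), i.e. Gamma(shape=30, rate=9).
The mode of a Gamma(a, b) with a ≥ 1 (shape–rate) is (a−1)/b = 29/9 ≈ 3.222.

λ̂_MAP = 3.222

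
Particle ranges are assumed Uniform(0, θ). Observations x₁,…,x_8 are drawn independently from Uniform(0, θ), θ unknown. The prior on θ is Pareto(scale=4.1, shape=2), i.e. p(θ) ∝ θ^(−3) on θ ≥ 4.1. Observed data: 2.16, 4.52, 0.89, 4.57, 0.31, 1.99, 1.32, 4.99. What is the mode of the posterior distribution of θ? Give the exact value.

The Uniform(0, θ) likelihood is θ^(−n) for θ ≥ max(xᵢ), zero otherwise. Here max(xᵢ) = 4.99.
Posterior ∝ θ^(−3) · θ^(−8) = θ^(−11) on θ ≥ max(4.1, 4.99) = 4.99.
This density is strictly decreasing in θ, so the posterior mode lies at the lower boundary of the support.

θ̂_MAP = 4.99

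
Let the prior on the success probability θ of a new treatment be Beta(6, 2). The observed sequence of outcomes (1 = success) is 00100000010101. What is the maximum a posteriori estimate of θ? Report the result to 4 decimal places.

Prior: Beta(6, 2).
Data: 4 successes in 14 trials (from the sequence). The binomial likelihood contributes θ^4(1−θ)^10, so the posterior is Beta(6+4, 2+10) = Beta(10, 12).
For Beta(a, b) with a, b > 1 the mode is (a−1)/(a+b−2) = 9/20 ≈ 0.4500.

θ̂_MAP = 0.4500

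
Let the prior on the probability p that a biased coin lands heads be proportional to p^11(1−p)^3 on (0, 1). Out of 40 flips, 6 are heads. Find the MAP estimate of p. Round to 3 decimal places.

p̂_MAP = 0.315

The prior density ∝ p^11(1−p)^3 is the kernel of Beta(12, 4).
Data: 6 successes in 40 trials. The binomial likelihood contributes p^6(1−p)^34, so the posterior is Beta(12+6, 4+34) = Beta(18, 38).
For Beta(a, b) with a, b > 1 the mode is (a−1)/(a+b−2) = 17/54 ≈ 0.315.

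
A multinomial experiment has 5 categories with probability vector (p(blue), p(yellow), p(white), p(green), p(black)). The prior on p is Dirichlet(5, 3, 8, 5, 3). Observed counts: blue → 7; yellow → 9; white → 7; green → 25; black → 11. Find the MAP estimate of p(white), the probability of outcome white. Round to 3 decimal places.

MAP estimate of p(white) = 0.179

The posterior is Dirichlet(αᵢ + nᵢ) = Dirichlet(12, 12, 15, 30, 14).
For a Dirichlet(a₁,…,a_K) with all aᵢ > 1, the mode has j-th component (aⱼ − 1)/(Σaᵢ − K).
Here Σaᵢ = 83 and K = 5, so p(white) = (15 − 1)/(83 − 5) = 14/78 ≈ 0.179.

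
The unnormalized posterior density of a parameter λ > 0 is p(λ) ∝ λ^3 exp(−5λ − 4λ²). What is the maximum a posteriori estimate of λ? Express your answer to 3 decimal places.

ℓ'(λ) = 3/λ − 5 − 8λ. Setting this to zero and multiplying by λ: 8λ² + 5λ − 3 = 0.
λ = (−5 + √(5² + 4·8·3)) / (2·8) = (−5 + √121) / 16 = (−5 + 11)/16 = 3/8.
ℓ''(λ) = −3/λ² − 8 < 0, confirming a maximum.

λ̂_MAP = 0.375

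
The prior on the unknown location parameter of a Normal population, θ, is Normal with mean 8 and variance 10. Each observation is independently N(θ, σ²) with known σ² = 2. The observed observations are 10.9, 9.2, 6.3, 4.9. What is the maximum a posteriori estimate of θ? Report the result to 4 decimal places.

n = 4; x̄ = (10.9 + 9.2 + 6.3 + 4.9)/4 = 31.3/4 = 7.825.
For a Normal prior and Normal likelihood with known variance, the posterior is Normal; its mode equals its mean, the precision-weighted average.
Prior precision 1/σ₀² = 1/10 = 0.1; data precision n/σ² = 4/2 = 2.
θ̂ = (0.1·8 + 2·7.825) / (0.1 + 2) = 16.45/2.1 = 47/6 ≈ 7.8333.

θ̂_MAP = 7.8333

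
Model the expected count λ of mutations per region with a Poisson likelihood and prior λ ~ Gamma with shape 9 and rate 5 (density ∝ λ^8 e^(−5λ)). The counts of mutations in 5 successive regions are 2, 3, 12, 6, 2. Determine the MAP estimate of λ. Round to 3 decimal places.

Σxᵢ = 2+3+12+6+2 = 25, with n = 5.
Posterior ∝ λ^8e^(−5λ) · λ^25e^(−5λ) = λ^33e^(−10λ), i.e. Gamma(shape=34, rate=10).
The mode of a Gamma(a, b) with a ≥ 1 (shape–rate) is (a−1)/b = 33/10 ≈ 3.300.

λ̂_MAP = 3.300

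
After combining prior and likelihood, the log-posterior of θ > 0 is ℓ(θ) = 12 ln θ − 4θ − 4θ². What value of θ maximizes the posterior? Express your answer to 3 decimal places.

ℓ'(θ) = 12/θ − 4 − 8θ. Setting this to zero and multiplying by θ: 8θ² + 4θ − 12 = 0.
θ = (−4 + √(4² + 4·8·12)) / (2·8) = (−4 + √400) / 16 = (−4 + 20)/16 = 1.
ℓ''(θ) = −12/θ² − 8 < 0, confirming a maximum.

θ̂_MAP = 1.000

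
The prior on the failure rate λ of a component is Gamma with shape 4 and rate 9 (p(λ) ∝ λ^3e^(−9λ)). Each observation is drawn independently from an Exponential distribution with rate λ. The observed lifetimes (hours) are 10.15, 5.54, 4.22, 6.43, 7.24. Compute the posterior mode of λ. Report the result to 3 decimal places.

The Exponential(rate=λ) likelihood is ∝ λ^n e^(−λΣtᵢ). Here n = 5 and Σtᵢ = 10.15 + 5.54 + 4.22 + 6.43 + 7.24 = 33.58.
Posterior ∝ λ^3e^(−9λ) · λ^5e^(−33.58λ) = λ^8e^(−42.58λ), i.e. Gamma(9, 42.58).
Mode = (a−1)/b = 8/42.58 ≈ 0.188.

λ̂_MAP = 0.188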